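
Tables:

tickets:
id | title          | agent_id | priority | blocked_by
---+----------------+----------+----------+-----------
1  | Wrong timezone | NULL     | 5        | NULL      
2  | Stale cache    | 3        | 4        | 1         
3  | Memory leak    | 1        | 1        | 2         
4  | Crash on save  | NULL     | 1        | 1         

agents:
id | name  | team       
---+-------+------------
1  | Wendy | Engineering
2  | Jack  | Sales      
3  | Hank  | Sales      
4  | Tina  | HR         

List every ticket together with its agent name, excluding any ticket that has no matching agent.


INNER JOIN keeps only tickets rows whose agent_id matches an id in agents. Walk through each ticket:
  - ticket 1 (Wrong timezone): agent_id=NULL, no match -> dropped
  - ticket 2 (Stale cache): agent_id=3 -> matches Hank
  - ticket 3 (Memory leak): agent_id=1 -> matches Wendy
  - ticket 4 (Crash on save): agent_id=NULL, no match -> dropped
So 2 of 4 rows are dropped.

SQL:
SELECT a.title, b.name AS agent
FROM tickets a
INNER JOIN agents b ON a.agent_id = b.id

Result:
title       | agent
------------+------
Stale cache | Hank 
Memory leak | Wendy


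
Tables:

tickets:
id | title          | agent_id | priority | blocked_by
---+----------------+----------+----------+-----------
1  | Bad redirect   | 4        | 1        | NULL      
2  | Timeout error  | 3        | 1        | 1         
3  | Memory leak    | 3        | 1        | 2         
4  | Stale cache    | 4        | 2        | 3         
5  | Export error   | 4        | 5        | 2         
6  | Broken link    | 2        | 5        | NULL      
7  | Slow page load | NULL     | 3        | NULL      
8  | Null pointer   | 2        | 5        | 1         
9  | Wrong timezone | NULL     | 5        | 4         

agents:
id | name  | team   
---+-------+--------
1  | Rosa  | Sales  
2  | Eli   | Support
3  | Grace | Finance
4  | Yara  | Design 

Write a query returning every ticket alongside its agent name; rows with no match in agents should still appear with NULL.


LEFT JOIN keeps every row from tickets (the left table); where agent_id has no match in agents, the agent columns become NULL. Walk through each ticket:
  - ticket 1 (Bad redirect): agent_id=4 -> matches Yara
  - ticket 2 (Timeout error): agent_id=3 -> matches Grace
  - ticket 3 (Memory leak): agent_id=3 -> matches Grace
  - ticket 4 (Stale cache): agent_id=4 -> matches Yara
  - ticket 5 (Export error): agent_id=4 -> matches Yara
  - ticket 6 (Broken link): agent_id=2 -> matches Eli
  - ticket 7 (Slow page load): agent_id=NULL, no match -> kept with NULL
  - ticket 8 (Null pointer): agent_id=2 -> matches Eli
  - ticket 9 (Wrong timezone): agent_id=NULL, no match -> kept with NULL
All 9 rows appear; 2 have NULL agent.

SQL:
SELECT a.title, b.name AS agent
FROM tickets a
LEFT JOIN agents b ON a.agent_id = b.id

Result:
title          | agent
---------------+------
Bad redirect   | Yara 
Timeout error  | Grace
Memory leak    | Grace
Stale cache    | Yara 
Export error   | Yara 
Broken link    | Eli  
Slow page load | NULL 
Null pointer   | Eli  
Wrong timezone | NULL 


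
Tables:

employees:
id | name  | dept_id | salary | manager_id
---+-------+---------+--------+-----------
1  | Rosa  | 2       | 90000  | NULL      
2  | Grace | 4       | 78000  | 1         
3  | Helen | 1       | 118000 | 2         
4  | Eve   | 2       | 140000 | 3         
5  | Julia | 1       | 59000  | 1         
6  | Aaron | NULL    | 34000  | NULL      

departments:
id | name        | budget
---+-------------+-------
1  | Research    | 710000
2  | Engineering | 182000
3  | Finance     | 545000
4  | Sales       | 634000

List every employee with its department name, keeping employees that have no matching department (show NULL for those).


LEFT JOIN keeps every row from employees (the left table); where dept_id has no match in departments, the department columns become NULL. Walk through each employee:
  - employee 1 (Rosa): dept_id=2 -> matches Engineering
  - employee 2 (Grace): dept_id=4 -> matches Sales
  - employee 3 (Helen): dept_id=1 -> matches Research
  - employee 4 (Eve): dept_id=2 -> matches Engineering
  - employee 5 (Julia): dept_id=1 -> matches Research
  - employee 6 (Aaron): dept_id=NULL, no match -> kept with NULL
All 6 rows appear; 1 has NULL department.

SQL:
SELECT a.name, b.name AS department
FROM employees a
LEFT JOIN departments b ON a.dept_id = b.id

Result:
name  | department 
------+------------
Rosa  | Engineering
Grace | Sales      
Helen | Research   
Eve   | Engineering
Julia | Research   
Aaron | NULL       


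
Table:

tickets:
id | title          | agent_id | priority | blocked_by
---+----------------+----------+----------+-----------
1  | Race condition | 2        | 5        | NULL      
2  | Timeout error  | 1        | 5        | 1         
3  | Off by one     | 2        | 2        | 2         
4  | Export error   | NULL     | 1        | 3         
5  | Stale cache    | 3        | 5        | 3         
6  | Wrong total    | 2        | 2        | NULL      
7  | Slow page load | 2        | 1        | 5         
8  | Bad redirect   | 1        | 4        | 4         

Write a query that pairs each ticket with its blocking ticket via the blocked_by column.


This is a self-join: tickets is joined to a second copy of itself, matching each row's blocked_by to another row's id. Use LEFT JOIN so rows with blocked_by=NULL are kept.
  - ticket 1 (Race condition): blocked_by=NULL -> NULL
  - ticket 2 (Timeout error): blocked_by=1 -> Race condition
  - ticket 3 (Off by one): blocked_by=2 -> Timeout error
  - ticket 4 (Export error): blocked_by=3 -> Off by one
  - ticket 5 (Stale cache): blocked_by=3 -> Off by one
  - ticket 6 (Wrong total): blocked_by=NULL -> NULL
  - ticket 7 (Slow page load): blocked_by=5 -> Stale cache
  - ticket 8 (Bad redirect): blocked_by=4 -> Export error

SQL:
SELECT a.title AS item, b.title AS blocked_by
FROM tickets a
LEFT JOIN tickets b ON a.blocked_by = b.id

Result:
item           | blocked_by    
---------------+---------------
Race condition | NULL          
Timeout error  | Race condition
Off by one     | Timeout error 
Export error   | Off by one    
Stale cache    | Off by one    
Wrong total    | NULL          
Slow page load | Stale cache   
Bad redirect   | Export error  


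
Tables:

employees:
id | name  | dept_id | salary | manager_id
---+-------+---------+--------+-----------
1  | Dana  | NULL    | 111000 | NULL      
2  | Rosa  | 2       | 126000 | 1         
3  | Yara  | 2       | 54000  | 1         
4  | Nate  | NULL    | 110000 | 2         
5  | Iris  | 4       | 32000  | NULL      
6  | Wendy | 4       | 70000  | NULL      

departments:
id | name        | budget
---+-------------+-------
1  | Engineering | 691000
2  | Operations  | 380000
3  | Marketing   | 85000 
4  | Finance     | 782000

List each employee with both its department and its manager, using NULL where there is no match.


Two LEFT JOINs from the same base table employees: one to departments via dept_id, one to employees itself via manager_id. Both are LEFT so every employee is preserved.
Match against departments:
  - employee 1 (Dana): dept_id=NULL, no match -> kept with NULL
  - employee 2 (Rosa): dept_id=2 -> matches Operations
  - employee 3 (Yara): dept_id=2 -> matches Operations
  - employee 4 (Nate): dept_id=NULL, no match -> kept with NULL
  - employee 5 (Iris): dept_id=4 -> matches Finance
  - employee 6 (Wendy): dept_id=4 -> matches Finance
Match against employees (self):
  - employee 1 (Dana): manager_id=NULL -> NULL
  - employee 2 (Rosa): manager_id=1 -> Dana
  - employee 3 (Yara): manager_id=1 -> Dana
  - employee 4 (Nate): manager_id=2 -> Rosa
  - employee 5 (Iris): manager_id=NULL -> NULL
  - employee 6 (Wendy): manager_id=NULL -> NULL

SQL:
SELECT a.name, b.name AS department, c.name AS manager
FROM employees a
LEFT JOIN departments b ON a.dept_id = b.id
LEFT JOIN employees c ON a.manager_id = c.id

Result:
name  | department | manager
------+------------+--------
Dana  | NULL       | NULL   
Rosa  | Operations | Dana   
Yara  | Operations | Dana   
Nate  | NULL       | Rosa   
Iris  | Finance    | NULL   
Wendy | Finance    | NULL   


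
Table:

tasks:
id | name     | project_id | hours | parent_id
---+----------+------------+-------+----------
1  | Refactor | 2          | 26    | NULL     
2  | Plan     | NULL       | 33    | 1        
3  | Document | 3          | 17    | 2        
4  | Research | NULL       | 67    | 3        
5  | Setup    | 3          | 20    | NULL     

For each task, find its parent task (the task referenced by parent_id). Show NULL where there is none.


This is a self-join: tasks is joined to a second copy of itself, matching each row's parent_id to another row's id. Use LEFT JOIN so rows with parent_id=NULL are kept.
  - task 1 (Refactor): parent_id=NULL -> NULL
  - task 2 (Plan): parent_id=1 -> Refactor
  - task 3 (Document): parent_id=2 -> Plan
  - task 4 (Research): parent_id=3 -> Document
  - task 5 (Setup): parent_id=NULL -> NULL

SQL:
SELECT a.name AS item, b.name AS parent
FROM tasks a
LEFT JOIN tasks b ON a.parent_id = b.id

Result:
item     | parent  
---------+---------
Refactor | NULL    
Plan     | Refactor
Document | Plan    
Research | Document
Setup    | NULL    


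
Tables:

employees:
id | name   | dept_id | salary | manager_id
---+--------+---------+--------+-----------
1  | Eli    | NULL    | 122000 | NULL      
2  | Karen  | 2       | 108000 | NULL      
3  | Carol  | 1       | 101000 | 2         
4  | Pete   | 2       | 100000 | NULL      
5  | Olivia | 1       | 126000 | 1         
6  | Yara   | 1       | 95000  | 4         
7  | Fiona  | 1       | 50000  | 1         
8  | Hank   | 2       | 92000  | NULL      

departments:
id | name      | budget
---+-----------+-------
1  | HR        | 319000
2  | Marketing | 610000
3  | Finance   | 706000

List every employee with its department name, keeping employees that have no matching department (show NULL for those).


LEFT JOIN keeps every row from employees (the left table); where dept_id has no match in departments, the department columns become NULL. Walk through each employee:
  - employee 1 (Eli): dept_id=NULL, no match -> kept with NULL
  - employee 2 (Karen): dept_id=2 -> matches Marketing
  - employee 3 (Carol): dept_id=1 -> matches HR
  - employee 4 (Pete): dept_id=2 -> matches Marketing
  - employee 5 (Olivia): dept_id=1 -> matches HR
  - employee 6 (Yara): dept_id=1 -> matches HR
  - employee 7 (Fiona): dept_id=1 -> matches HR
  - employee 8 (Hank): dept_id=2 -> matches Marketing
All 8 rows appear; 1 has NULL department.

SQL:
SELECT a.name, b.name AS department
FROM employees a
LEFT JOIN departments b ON a.dept_id = b.id

Result:
name   | department
-------+-----------
Eli    | NULL      
Karen  | Marketing 
Carol  | HR        
Pete   | Marketing 
Olivia | HR        
Yara   | HR        
Fiona  | HR        
Hank   | Marketing 


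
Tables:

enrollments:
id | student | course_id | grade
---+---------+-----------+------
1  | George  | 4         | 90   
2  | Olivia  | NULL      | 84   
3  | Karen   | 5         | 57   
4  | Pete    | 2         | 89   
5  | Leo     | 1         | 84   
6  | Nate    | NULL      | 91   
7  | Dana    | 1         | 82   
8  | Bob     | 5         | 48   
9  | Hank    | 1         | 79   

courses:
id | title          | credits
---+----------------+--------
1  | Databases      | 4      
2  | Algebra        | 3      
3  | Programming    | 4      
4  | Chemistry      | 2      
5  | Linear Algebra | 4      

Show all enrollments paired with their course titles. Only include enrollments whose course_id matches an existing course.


INNER JOIN keeps only enrollments rows whose course_id matches an id in courses. Walk through each enrollment:
  - enrollment 1 (George): course_id=4 -> matches Chemistry
  - enrollment 2 (Olivia): course_id=NULL, no match -> dropped
  - enrollment 3 (Karen): course_id=5 -> matches Linear Algebra
  - enrollment 4 (Pete): course_id=2 -> matches Algebra
  - enrollment 5 (Leo): course_id=1 -> matches Databases
  - enrollment 6 (Nate): course_id=NULL, no match -> dropped
  - enrollment 7 (Dana): course_id=1 -> matches Databases
  - enrollment 8 (Bob): course_id=5 -> matches Linear Algebra
  - enrollment 9 (Hank): course_id=1 -> matches Databases
So 2 of 9 rows are dropped.

SQL:
SELECT a.student, b.title AS course
FROM enrollments a
INNER JOIN courses b ON a.course_id = b.id

Result:
student | course        
--------+---------------
George  | Chemistry     
Karen   | Linear Algebra
Pete    | Algebra       
Leo     | Databases     
Dana    | Databases     
Bob     | Linear Algebra
Hank    | Databases     


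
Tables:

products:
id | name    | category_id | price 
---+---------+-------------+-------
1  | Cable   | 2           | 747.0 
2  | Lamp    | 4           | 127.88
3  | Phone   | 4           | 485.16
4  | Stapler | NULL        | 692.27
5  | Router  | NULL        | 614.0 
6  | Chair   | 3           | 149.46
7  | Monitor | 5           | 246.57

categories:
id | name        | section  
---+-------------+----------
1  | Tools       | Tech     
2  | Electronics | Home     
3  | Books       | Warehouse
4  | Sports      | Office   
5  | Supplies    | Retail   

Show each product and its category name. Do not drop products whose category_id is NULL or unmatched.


LEFT JOIN keeps every row from products (the left table); where category_id has no match in categories, the category columns become NULL. Walk through each product:
  - product 1 (Cable): category_id=2 -> matches Electronics
  - product 2 (Lamp): category_id=4 -> matches Sports
  - product 3 (Phone): category_id=4 -> matches Sports
  - product 4 (Stapler): category_id=NULL, no match -> kept with NULL
  - product 5 (Router): category_id=NULL, no match -> kept with NULL
  - product 6 (Chair): category_id=3 -> matches Books
  - product 7 (Monitor): category_id=5 -> matches Supplies
All 7 rows appear; 2 have NULL category.

SQL:
SELECT a.name, b.name AS category
FROM products a
LEFT JOIN categories b ON a.category_id = b.id

Result:
name    | category   
--------+------------
Cable   | Electronics
Lamp    | Sports     
Phone   | Sports     
Stapler | NULL       
Router  | NULL       
Chair   | Books      
Monitor | Supplies   


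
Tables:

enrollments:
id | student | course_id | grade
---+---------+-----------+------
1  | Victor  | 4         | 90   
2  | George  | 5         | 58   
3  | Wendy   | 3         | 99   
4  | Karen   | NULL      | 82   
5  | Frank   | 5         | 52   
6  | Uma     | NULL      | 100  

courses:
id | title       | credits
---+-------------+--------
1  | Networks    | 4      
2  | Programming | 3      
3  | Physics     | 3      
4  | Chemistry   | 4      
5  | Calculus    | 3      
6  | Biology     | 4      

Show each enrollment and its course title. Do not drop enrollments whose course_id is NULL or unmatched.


LEFT JOIN keeps every row from enrollments (the left table); where course_id has no match in courses, the course columns become NULL. Walk through each enrollment:
  - enrollment 1 (Victor): course_id=4 -> matches Chemistry
  - enrollment 2 (George): course_id=5 -> matches Calculus
  - enrollment 3 (Wendy): course_id=3 -> matches Physics
  - enrollment 4 (Karen): course_id=NULL, no match -> kept with NULL
  - enrollment 5 (Frank): course_id=5 -> matches Calculus
  - enrollment 6 (Uma): course_id=NULL, no match -> kept with NULL
All 6 rows appear; 2 have NULL course.

SQL:
SELECT a.student, b.title AS course
FROM enrollments a
LEFT JOIN courses b ON a.course_id = b.id

Result:
student | course   
--------+----------
Victor  | Chemistry
George  | Calculus 
Wendy   | Physics  
Karen   | NULL     
Frank   | Calculus 
Uma     | NULL     


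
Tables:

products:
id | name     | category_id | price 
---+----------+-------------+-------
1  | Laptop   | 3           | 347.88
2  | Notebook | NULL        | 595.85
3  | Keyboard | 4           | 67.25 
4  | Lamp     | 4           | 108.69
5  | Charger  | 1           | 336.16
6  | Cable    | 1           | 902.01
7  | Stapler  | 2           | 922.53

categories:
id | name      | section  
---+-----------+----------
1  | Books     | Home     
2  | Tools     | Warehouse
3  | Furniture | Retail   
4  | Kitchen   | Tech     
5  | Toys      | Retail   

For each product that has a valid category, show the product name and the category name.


INNER JOIN keeps only products rows whose category_id matches an id in categories. Walk through each product:
  - product 1 (Laptop): category_id=3 -> matches Furniture
  - product 2 (Notebook): category_id=NULL, no match -> dropped
  - product 3 (Keyboard): category_id=4 -> matches Kitchen
  - product 4 (Lamp): category_id=4 -> matches Kitchen
  - product 5 (Charger): category_id=1 -> matches Books
  - product 6 (Cable): category_id=1 -> matches Books
  - product 7 (Stapler): category_id=2 -> matches Tools
So 1 of 7 rows is dropped.

SQL:
SELECT a.name, b.name AS category
FROM products a
INNER JOIN categories b ON a.category_id = b.id

Result:
name     | category 
---------+----------
Laptop   | Furniture
Keyboard | Kitchen  
Lamp     | Kitchen  
Charger  | Books    
Cable    | Books    
Stapler  | Tools    


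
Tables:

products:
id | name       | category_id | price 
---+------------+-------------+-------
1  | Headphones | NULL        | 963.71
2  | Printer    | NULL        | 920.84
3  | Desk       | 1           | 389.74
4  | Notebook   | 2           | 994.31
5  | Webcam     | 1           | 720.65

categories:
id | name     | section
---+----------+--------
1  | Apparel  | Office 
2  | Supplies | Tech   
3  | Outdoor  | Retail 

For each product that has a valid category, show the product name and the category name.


INNER JOIN keeps only products rows whose category_id matches an id in categories. Walk through each product:
  - product 1 (Headphones): category_id=NULL, no match -> dropped
  - product 2 (Printer): category_id=NULL, no match -> dropped
  - product 3 (Desk): category_id=1 -> matches Apparel
  - product 4 (Notebook): category_id=2 -> matches Supplies
  - product 5 (Webcam): category_id=1 -> matches Apparel
So 2 of 5 rows are dropped.

SQL:
SELECT a.name, b.name AS category
FROM products a
INNER JOIN categories b ON a.category_id = b.id

Result:
name     | category
---------+---------
Desk     | Apparel 
Notebook | Supplies
Webcam   | Apparel 


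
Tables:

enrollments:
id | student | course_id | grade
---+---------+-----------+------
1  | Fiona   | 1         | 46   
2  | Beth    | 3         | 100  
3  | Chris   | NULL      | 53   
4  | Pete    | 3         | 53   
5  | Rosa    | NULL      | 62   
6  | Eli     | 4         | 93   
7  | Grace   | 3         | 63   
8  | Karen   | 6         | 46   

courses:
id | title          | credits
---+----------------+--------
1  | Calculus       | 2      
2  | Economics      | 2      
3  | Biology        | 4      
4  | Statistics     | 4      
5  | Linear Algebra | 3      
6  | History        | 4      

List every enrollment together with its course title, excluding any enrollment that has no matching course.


INNER JOIN keeps only enrollments rows whose course_id matches an id in courses. Walk through each enrollment:
  - enrollment 1 (Fiona): course_id=1 -> matches Calculus
  - enrollment 2 (Beth): course_id=3 -> matches Biology
  - enrollment 3 (Chris): course_id=NULL, no match -> dropped
  - enrollment 4 (Pete): course_id=3 -> matches Biology
  - enrollment 5 (Rosa): course_id=NULL, no match -> dropped
  - enrollment 6 (Eli): course_id=4 -> matches Statistics
  - enrollment 7 (Grace): course_id=3 -> matches Biology
  - enrollment 8 (Karen): course_id=6 -> matches History
So 2 of 8 rows are dropped.

SQL:
SELECT a.student, b.title AS course
FROM enrollments a
INNER JOIN courses b ON a.course_id = b.id

Result:
student | course    
--------+-----------
Fiona   | Calculus  
Beth    | Biology   
Pete    | Biology   
Eli     | Statistics
Grace   | Biology   
Karen   | History   


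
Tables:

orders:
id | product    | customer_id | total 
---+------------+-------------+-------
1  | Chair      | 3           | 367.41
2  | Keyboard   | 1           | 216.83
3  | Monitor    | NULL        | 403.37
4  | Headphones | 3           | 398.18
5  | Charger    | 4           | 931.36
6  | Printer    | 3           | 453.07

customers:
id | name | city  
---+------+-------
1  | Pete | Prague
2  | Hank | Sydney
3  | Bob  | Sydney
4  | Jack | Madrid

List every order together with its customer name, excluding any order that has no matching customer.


INNER JOIN keeps only orders rows whose customer_id matches an id in customers. Walk through each order:
  - order 1 (Chair): customer_id=3 -> matches Bob
  - order 2 (Keyboard): customer_id=1 -> matches Pete
  - order 3 (Monitor): customer_id=NULL, no match -> dropped
  - order 4 (Headphones): customer_id=3 -> matches Bob
  - order 5 (Charger): customer_id=4 -> matches Jack
  - order 6 (Printer): customer_id=3 -> matches Bob
So 1 of 6 rows is dropped.

SQL:
SELECT a.product, b.name AS customer
FROM orders a
INNER JOIN customers b ON a.customer_id = b.id

Result:
product    | customer
-----------+---------
Chair      | Bob     
Keyboard   | Pete    
Headphones | Bob     
Charger    | Jack    
Printer    | Bob     


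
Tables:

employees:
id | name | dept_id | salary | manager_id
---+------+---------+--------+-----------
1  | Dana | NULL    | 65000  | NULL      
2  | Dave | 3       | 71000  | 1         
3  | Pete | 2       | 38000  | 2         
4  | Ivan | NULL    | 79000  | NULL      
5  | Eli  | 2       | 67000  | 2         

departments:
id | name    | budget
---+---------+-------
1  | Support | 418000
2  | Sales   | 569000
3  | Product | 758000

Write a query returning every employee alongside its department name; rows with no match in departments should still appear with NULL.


LEFT JOIN keeps every row from employees (the left table); where dept_id has no match in departments, the department columns become NULL. Walk through each employee:
  - employee 1 (Dana): dept_id=NULL, no match -> kept with NULL
  - employee 2 (Dave): dept_id=3 -> matches Product
  - employee 3 (Pete): dept_id=2 -> matches Sales
  - employee 4 (Ivan): dept_id=NULL, no match -> kept with NULL
  - employee 5 (Eli): dept_id=2 -> matches Sales
All 5 rows appear; 2 have NULL department.

SQL:
SELECT a.name, b.name AS department
FROM employees a
LEFT JOIN departments b ON a.dept_id = b.id

Result:
name | department
-----+-----------
Dana | NULL      
Dave | Product   
Pete | Sales     
Ivan | NULL      
Eli  | Sales     


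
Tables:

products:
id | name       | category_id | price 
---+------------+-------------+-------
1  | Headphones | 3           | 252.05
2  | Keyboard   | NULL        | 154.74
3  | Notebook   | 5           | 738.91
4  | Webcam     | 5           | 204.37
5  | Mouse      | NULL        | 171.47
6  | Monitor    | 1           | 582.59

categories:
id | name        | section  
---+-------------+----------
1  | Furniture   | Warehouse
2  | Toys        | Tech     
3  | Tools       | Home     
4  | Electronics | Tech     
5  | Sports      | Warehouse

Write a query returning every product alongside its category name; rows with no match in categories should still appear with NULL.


LEFT JOIN keeps every row from products (the left table); where category_id has no match in categories, the category columns become NULL. Walk through each product:
  - product 1 (Headphones): category_id=3 -> matches Tools
  - product 2 (Keyboard): category_id=NULL, no match -> kept with NULL
  - product 3 (Notebook): category_id=5 -> matches Sports
  - product 4 (Webcam): category_id=5 -> matches Sports
  - product 5 (Mouse): category_id=NULL, no match -> kept with NULL
  - product 6 (Monitor): category_id=1 -> matches Furniture
All 6 rows appear; 2 have NULL category.

SQL:
SELECT a.name, b.name AS category
FROM products a
LEFT JOIN categories b ON a.category_id = b.id

Result:
name       | category 
-----------+----------
Headphones | Tools    
Keyboard   | NULL     
Notebook   | Sports   
Webcam     | Sports   
Mouse      | NULL     
Monitor    | Furniture


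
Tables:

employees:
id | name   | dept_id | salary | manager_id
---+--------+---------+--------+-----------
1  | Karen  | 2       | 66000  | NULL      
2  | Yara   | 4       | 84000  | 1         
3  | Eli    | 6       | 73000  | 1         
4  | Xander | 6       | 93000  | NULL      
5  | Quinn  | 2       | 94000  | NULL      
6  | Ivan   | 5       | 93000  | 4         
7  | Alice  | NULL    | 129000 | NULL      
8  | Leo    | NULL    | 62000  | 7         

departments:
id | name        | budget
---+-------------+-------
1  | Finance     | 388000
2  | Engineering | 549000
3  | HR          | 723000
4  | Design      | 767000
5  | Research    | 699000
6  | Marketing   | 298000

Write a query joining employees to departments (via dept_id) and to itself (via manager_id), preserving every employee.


Two LEFT JOINs from the same base table employees: one to departments via dept_id, one to employees itself via manager_id. Both are LEFT so every employee is preserved.
Match against departments:
  - employee 1 (Karen): dept_id=2 -> matches Engineering
  - employee 2 (Yara): dept_id=4 -> matches Design
  - employee 3 (Eli): dept_id=6 -> matches Marketing
  - employee 4 (Xander): dept_id=6 -> matches Marketing
  - employee 5 (Quinn): dept_id=2 -> matches Engineering
  - employee 6 (Ivan): dept_id=5 -> matches Research
  - employee 7 (Alice): dept_id=NULL, no match -> kept with NULL
  - employee 8 (Leo): dept_id=NULL, no match -> kept with NULL
Match against employees (self):
  - employee 1 (Karen): manager_id=NULL -> NULL
  - employee 2 (Yara): manager_id=1 -> Karen
  - employee 3 (Eli): manager_id=1 -> Karen
  - employee 4 (Xander): manager_id=NULL -> NULL
  - employee 5 (Quinn): manager_id=NULL -> NULL
  - employee 6 (Ivan): manager_id=4 -> Xander
  - employee 7 (Alice): manager_id=NULL -> NULL
  - employee 8 (Leo): manager_id=7 -> Alice

SQL:
SELECT a.name, b.name AS department, c.name AS manager
FROM employees a
LEFT JOIN departments b ON a.dept_id = b.id
LEFT JOIN employees c ON a.manager_id = c.id

Result:
name   | department  | manager
-------+-------------+--------
Karen  | Engineering | NULL   
Yara   | Design      | Karen  
Eli    | Marketing   | Karen  
Xander | Marketing   | NULL   
Quinn  | Engineering | NULL   
Ivan   | Research    | Xander 
Alice  | NULL        | NULL   
Leo    | NULL        | Alice  


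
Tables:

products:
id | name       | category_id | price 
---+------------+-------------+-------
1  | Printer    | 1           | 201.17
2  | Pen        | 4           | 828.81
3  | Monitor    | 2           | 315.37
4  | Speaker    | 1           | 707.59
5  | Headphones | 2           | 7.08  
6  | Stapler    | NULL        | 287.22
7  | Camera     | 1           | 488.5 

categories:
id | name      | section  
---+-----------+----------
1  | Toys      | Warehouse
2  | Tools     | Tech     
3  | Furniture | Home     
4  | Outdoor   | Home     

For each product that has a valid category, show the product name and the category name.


INNER JOIN keeps only products rows whose category_id matches an id in categories. Walk through each product:
  - product 1 (Printer): category_id=1 -> matches Toys
  - product 2 (Pen): category_id=4 -> matches Outdoor
  - product 3 (Monitor): category_id=2 -> matches Tools
  - product 4 (Speaker): category_id=1 -> matches Toys
  - product 5 (Headphones): category_id=2 -> matches Tools
  - product 6 (Stapler): category_id=NULL, no match -> dropped
  - product 7 (Camera): category_id=1 -> matches Toys
So 1 of 7 rows is dropped.

SQL:
SELECT a.name, b.name AS category
FROM products a
INNER JOIN categories b ON a.category_id = b.id

Result:
name       | category
-----------+---------
Printer    | Toys    
Pen        | Outdoor 
Monitor    | Tools   
Speaker    | Toys    
Headphones | Tools   
Camera     | Toys    


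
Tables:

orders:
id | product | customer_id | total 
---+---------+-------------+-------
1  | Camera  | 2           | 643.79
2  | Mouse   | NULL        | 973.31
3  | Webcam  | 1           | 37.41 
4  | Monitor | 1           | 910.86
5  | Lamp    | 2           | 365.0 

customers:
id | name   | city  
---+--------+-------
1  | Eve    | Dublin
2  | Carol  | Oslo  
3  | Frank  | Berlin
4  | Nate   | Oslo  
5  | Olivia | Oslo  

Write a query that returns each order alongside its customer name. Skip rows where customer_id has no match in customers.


INNER JOIN keeps only orders rows whose customer_id matches an id in customers. Walk through each order:
  - order 1 (Camera): customer_id=2 -> matches Carol
  - order 2 (Mouse): customer_id=NULL, no match -> dropped
  - order 3 (Webcam): customer_id=1 -> matches Eve
  - order 4 (Monitor): customer_id=1 -> matches Eve
  - order 5 (Lamp): customer_id=2 -> matches Carol
So 1 of 5 rows is dropped.

SQL:
SELECT a.product, b.name AS customer
FROM orders a
INNER JOIN customers b ON a.customer_id = b.id

Result:
product | customer
--------+---------
Camera  | Carol   
Webcam  | Eve     
Monitor | Eve     
Lamp    | Carol   


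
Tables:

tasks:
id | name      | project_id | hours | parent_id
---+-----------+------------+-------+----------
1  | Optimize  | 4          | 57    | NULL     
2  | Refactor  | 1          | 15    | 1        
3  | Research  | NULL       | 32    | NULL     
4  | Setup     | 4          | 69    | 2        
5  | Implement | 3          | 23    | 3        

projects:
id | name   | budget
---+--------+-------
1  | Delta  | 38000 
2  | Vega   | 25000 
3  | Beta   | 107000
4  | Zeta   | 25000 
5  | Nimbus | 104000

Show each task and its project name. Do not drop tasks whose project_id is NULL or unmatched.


LEFT JOIN keeps every row from tasks (the left table); where project_id has no match in projects, the project columns become NULL. Walk through each task:
  - task 1 (Optimize): project_id=4 -> matches Zeta
  - task 2 (Refactor): project_id=1 -> matches Delta
  - task 3 (Research): project_id=NULL, no match -> kept with NULL
  - task 4 (Setup): project_id=4 -> matches Zeta
  - task 5 (Implement): project_id=3 -> matches Beta
All 5 rows appear; 1 has NULL project.

SQL:
SELECT a.name, b.name AS project
FROM tasks a
LEFT JOIN projects b ON a.project_id = b.id

Result:
name      | project
----------+--------
Optimize  | Zeta   
Refactor  | Delta  
Research  | NULL   
Setup     | Zeta   
Implement | Beta   


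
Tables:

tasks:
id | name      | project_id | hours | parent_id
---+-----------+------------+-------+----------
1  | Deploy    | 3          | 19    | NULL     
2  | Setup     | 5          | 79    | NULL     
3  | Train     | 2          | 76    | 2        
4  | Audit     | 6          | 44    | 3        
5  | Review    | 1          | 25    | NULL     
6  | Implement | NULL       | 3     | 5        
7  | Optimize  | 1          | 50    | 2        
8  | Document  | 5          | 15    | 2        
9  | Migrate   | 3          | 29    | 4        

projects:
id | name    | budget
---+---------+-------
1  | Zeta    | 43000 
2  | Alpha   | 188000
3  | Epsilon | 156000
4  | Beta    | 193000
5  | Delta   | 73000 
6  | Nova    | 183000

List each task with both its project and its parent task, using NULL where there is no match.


Two LEFT JOINs from the same base table tasks: one to projects via project_id, one to tasks itself via parent_id. Both are LEFT so every task is preserved.
Match against projects:
  - task 1 (Deploy): project_id=3 -> matches Epsilon
  - task 2 (Setup): project_id=5 -> matches Delta
  - task 3 (Train): project_id=2 -> matches Alpha
  - task 4 (Audit): project_id=6 -> matches Nova
  - task 5 (Review): project_id=1 -> matches Zeta
  - task 6 (Implement): project_id=NULL, no match -> kept with NULL
  - task 7 (Optimize): project_id=1 -> matches Zeta
  - task 8 (Document): project_id=5 -> matches Delta
  - task 9 (Migrate): project_id=3 -> matches Epsilon
Match against tasks (self):
  - task 1 (Deploy): parent_id=NULL -> NULL
  - task 2 (Setup): parent_id=NULL -> NULL
  - task 3 (Train): parent_id=2 -> Setup
  - task 4 (Audit): parent_id=3 -> Train
  - task 5 (Review): parent_id=NULL -> NULL
  - task 6 (Implement): parent_id=5 -> Review
  - task 7 (Optimize): parent_id=2 -> Setup
  - task 8 (Document): parent_id=2 -> Setup
  - task 9 (Migrate): parent_id=4 -> Audit

SQL:
SELECT a.name, b.name AS project, c.name AS parent
FROM tasks a
LEFT JOIN projects b ON a.project_id = b.id
LEFT JOIN tasks c ON a.parent_id = c.id

Result:
name      | project | parent
----------+---------+-------
Deploy    | Epsilon | NULL  
Setup     | Delta   | NULL  
Train     | Alpha   | Setup 
Audit     | Nova    | Train 
Review    | Zeta    | NULL  
Implement | NULL    | Review
Optimize  | Zeta    | Setup 
Document  | Delta   | Setup 
Migrate   | Epsilon | Audit 


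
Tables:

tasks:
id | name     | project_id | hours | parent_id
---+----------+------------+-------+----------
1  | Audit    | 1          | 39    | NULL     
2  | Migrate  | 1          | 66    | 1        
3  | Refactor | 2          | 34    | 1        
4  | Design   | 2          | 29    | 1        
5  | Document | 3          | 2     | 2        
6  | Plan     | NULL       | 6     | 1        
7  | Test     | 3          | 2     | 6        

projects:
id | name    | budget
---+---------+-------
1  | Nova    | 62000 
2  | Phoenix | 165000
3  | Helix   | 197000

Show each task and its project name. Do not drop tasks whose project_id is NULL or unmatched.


LEFT JOIN keeps every row from tasks (the left table); where project_id has no match in projects, the project columns become NULL. Walk through each task:
  - task 1 (Audit): project_id=1 -> matches Nova
  - task 2 (Migrate): project_id=1 -> matches Nova
  - task 3 (Refactor): project_id=2 -> matches Phoenix
  - task 4 (Design): project_id=2 -> matches Phoenix
  - task 5 (Document): project_id=3 -> matches Helix
  - task 6 (Plan): project_id=NULL, no match -> kept with NULL
  - task 7 (Test): project_id=3 -> matches Helix
All 7 rows appear; 1 has NULL project.

SQL:
SELECT a.name, b.name AS project
FROM tasks a
LEFT JOIN projects b ON a.project_id = b.id

Result:
name     | project
---------+--------
Audit    | Nova   
Migrate  | Nova   
Refactor | Phoenix
Design   | Phoenix
Document | Helix  
Plan     | NULL   
Test     | Helix  


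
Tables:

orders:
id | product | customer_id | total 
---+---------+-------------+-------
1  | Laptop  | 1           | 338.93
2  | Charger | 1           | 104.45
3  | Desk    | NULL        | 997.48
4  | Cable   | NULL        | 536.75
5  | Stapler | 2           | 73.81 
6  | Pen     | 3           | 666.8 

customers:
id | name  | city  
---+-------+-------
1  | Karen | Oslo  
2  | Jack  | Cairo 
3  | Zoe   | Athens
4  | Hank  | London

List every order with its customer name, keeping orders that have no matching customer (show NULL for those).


LEFT JOIN keeps every row from orders (the left table); where customer_id has no match in customers, the customer columns become NULL. Walk through each order:
  - order 1 (Laptop): customer_id=1 -> matches Karen
  - order 2 (Charger): customer_id=1 -> matches Karen
  - order 3 (Desk): customer_id=NULL, no match -> kept with NULL
  - order 4 (Cable): customer_id=NULL, no match -> kept with NULL
  - order 5 (Stapler): customer_id=2 -> matches Jack
  - order 6 (Pen): customer_id=3 -> matches Zoe
All 6 rows appear; 2 have NULL customer.

SQL:
SELECT a.product, b.name AS customer
FROM orders a
LEFT JOIN customers b ON a.customer_id = b.id

Result:
product | customer
--------+---------
Laptop  | Karen   
Charger | Karen   
Desk    | NULL    
Cable   | NULL    
Stapler | Jack    
Pen     | Zoe     


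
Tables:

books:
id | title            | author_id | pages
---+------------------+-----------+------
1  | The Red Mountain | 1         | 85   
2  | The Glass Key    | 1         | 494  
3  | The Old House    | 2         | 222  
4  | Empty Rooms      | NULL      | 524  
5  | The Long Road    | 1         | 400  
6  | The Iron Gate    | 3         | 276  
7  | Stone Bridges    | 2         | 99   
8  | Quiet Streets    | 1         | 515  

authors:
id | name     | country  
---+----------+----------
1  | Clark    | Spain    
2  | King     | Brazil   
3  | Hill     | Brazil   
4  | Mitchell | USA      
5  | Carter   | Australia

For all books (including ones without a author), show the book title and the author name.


LEFT JOIN keeps every row from books (the left table); where author_id has no match in authors, the author columns become NULL. Walk through each book:
  - book 1 (The Red Mountain): author_id=1 -> matches Clark
  - book 2 (The Glass Key): author_id=1 -> matches Clark
  - book 3 (The Old House): author_id=2 -> matches King
  - book 4 (Empty Rooms): author_id=NULL, no match -> kept with NULL
  - book 5 (The Long Road): author_id=1 -> matches Clark
  - book 6 (The Iron Gate): author_id=3 -> matches Hill
  - book 7 (Stone Bridges): author_id=2 -> matches King
  - book 8 (Quiet Streets): author_id=1 -> matches Clark
All 8 rows appear; 1 has NULL author.

SQL:
SELECT a.title, b.name AS author
FROM books a
LEFT JOIN authors b ON a.author_id = b.id

Result:
title            | author
-----------------+-------
The Red Mountain | Clark 
The Glass Key    | Clark 
The Old House    | King  
Empty Rooms      | NULL  
The Long Road    | Clark 
The Iron Gate    | Hill  
Stone Bridges    | King  
Quiet Streets    | Clark 


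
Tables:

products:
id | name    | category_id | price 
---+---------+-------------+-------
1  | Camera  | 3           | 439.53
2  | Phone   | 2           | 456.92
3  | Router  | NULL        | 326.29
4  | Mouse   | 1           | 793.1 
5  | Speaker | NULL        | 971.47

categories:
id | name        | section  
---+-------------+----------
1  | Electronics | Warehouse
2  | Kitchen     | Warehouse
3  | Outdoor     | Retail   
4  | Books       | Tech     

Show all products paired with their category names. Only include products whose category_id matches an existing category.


INNER JOIN keeps only products rows whose category_id matches an id in categories. Walk through each product:
  - product 1 (Camera): category_id=3 -> matches Outdoor
  - product 2 (Phone): category_id=2 -> matches Kitchen
  - product 3 (Router): category_id=NULL, no match -> dropped
  - product 4 (Mouse): category_id=1 -> matches Electronics
  - product 5 (Speaker): category_id=NULL, no match -> dropped
So 2 of 5 rows are dropped.

SQL:
SELECT a.name, b.name AS category
FROM products a
INNER JOIN categories b ON a.category_id = b.id

Result:
name   | category   
-------+------------
Camera | Outdoor    
Phone  | Kitchen    
Mouse  | Electronics


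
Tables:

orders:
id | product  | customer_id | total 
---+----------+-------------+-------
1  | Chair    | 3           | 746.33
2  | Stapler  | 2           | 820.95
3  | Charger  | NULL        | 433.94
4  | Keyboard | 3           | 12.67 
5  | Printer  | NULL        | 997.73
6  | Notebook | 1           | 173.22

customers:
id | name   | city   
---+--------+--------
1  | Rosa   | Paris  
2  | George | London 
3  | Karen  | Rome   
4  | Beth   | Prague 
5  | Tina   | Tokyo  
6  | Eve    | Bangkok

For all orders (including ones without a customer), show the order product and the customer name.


LEFT JOIN keeps every row from orders (the left table); where customer_id has no match in customers, the customer columns become NULL. Walk through each order:
  - order 1 (Chair): customer_id=3 -> matches Karen
  - order 2 (Stapler): customer_id=2 -> matches George
  - order 3 (Charger): customer_id=NULL, no match -> kept with NULL
  - order 4 (Keyboard): customer_id=3 -> matches Karen
  - order 5 (Printer): customer_id=NULL, no match -> kept with NULL
  - order 6 (Notebook): customer_id=1 -> matches Rosa
All 6 rows appear; 2 have NULL customer.

SQL:
SELECT a.product, b.name AS customer
FROM orders a
LEFT JOIN customers b ON a.customer_id = b.id

Result:
product  | customer
---------+---------
Chair    | Karen   
Stapler  | George  
Charger  | NULL    
Keyboard | Karen   
Printer  | NULL    
Notebook | Rosa    


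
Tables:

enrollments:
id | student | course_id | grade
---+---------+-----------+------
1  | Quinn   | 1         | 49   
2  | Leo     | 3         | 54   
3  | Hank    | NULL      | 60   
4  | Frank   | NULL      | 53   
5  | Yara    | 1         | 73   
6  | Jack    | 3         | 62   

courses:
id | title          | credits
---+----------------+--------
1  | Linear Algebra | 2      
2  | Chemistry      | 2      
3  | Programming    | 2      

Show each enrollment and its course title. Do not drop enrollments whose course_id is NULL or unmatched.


LEFT JOIN keeps every row from enrollments (the left table); where course_id has no match in courses, the course columns become NULL. Walk through each enrollment:
  - enrollment 1 (Quinn): course_id=1 -> matches Linear Algebra
  - enrollment 2 (Leo): course_id=3 -> matches Programming
  - enrollment 3 (Hank): course_id=NULL, no match -> kept with NULL
  - enrollment 4 (Frank): course_id=NULL, no match -> kept with NULL
  - enrollment 5 (Yara): course_id=1 -> matches Linear Algebra
  - enrollment 6 (Jack): course_id=3 -> matches Programming
All 6 rows appear; 2 have NULL course.

SQL:
SELECT a.student, b.title AS course
FROM enrollments a
LEFT JOIN courses b ON a.course_id = b.id

Result:
student | course        
--------+---------------
Quinn   | Linear Algebra
Leo     | Programming   
Hank    | NULL          
Frank   | NULL          
Yara    | Linear Algebra
Jack    | Programming   
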